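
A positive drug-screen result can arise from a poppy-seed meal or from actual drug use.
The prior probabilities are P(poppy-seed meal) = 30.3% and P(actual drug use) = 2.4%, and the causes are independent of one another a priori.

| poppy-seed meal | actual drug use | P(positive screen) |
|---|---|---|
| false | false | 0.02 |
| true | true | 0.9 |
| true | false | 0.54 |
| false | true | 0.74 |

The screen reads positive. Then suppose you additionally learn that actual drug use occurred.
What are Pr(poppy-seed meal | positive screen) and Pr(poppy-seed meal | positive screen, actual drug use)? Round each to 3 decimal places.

Pr(poppy-seed meal | positive screen) ≈ 0.865; Pr(poppy-seed meal | positive screen, actual drug use) ≈ 0.346

By total probability over the 4 (poppy-seed meal, actual drug use) configurations:
  P(positive screen) = 0.02×0.697×0.976 + 0.74×0.697×0.024 + 0.54×0.303×0.976 + 0.9×0.303×0.024
        = 0.013605 + 0.012379 + 0.159693 + 0.006545 = 0.192222
Configurations with poppy-seed meal contribute 0.166238, so
  P(poppy-seed meal | positive screen) = 0.166238 / 0.192222 ≈ 0.865

Now condition on the additional information:
Weight on poppy-seed meal=true, given the evidence: 0.9*0.303 = 0.272700
Denominator P(positive screen | actual drug use): 0.74*0.697 + 0.9*0.303 = 0.788480
P(poppy-seed meal | positive screen, actual drug use) = 0.272700/0.788480 ≈ 0.346
This is intercausal reasoning (explaining away): once actual drug use accounts for the positive screen, poppy-seed meal becomes less likely.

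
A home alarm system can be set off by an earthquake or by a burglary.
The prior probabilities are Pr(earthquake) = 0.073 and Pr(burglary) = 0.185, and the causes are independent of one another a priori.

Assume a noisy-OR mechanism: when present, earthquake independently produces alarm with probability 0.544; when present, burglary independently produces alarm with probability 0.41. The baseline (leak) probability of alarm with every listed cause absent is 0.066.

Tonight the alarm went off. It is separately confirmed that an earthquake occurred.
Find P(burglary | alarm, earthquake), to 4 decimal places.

P(burglary | alarm, earthquake) ≈ 0.2284

Under noisy-OR, P(alarm | causes) = 1 − (1−0.066)·∏(1−qᵢ) over the active causes.
By total probability over both values of burglary:
  P(alarm | earthquake) = 0.574096*0.815 + 0.748717*0.185
        = 0.467888 + 0.138513 = 0.606401
Keeping only the burglary-present terms gives 0.138513, so
  P(burglary | alarm, earthquake) = 0.138513 / 0.606401 ≈ 0.2284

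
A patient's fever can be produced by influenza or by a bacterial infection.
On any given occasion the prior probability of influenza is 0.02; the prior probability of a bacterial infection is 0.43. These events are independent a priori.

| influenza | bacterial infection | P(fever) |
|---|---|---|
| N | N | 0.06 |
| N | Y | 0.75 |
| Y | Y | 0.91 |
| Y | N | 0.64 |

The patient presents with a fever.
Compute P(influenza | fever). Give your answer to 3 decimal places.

P(influenza | fever) ≈ 0.041

For the numerator, keep only influenza=true terms: 0.007296 + 0.007826 = 0.015122
Denominator P(fever): 0.06·0.98·0.57 + 0.75·0.98·0.43 + 0.64·0.02·0.57 + 0.91·0.02·0.43 = 0.364688
Posterior = 0.015122 / 0.364688 ≈ 0.041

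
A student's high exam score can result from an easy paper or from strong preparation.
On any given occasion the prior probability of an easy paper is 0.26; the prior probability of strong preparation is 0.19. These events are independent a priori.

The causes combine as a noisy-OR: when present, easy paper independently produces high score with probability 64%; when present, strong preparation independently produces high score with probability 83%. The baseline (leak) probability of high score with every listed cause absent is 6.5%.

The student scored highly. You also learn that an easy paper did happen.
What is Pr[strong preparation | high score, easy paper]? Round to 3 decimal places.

Pr[strong preparation | high score, easy paper] ≈ 0.250

Under noisy-OR, P(high score | causes) = 1 − (1−0.065)·∏(1−qᵢ) over the active causes.
Enumerate both values of strong preparation and weight by the priors:
  P(high score | easy paper) = 0.6634×0.81 + 0.942778×0.19
        = 0.537354 + 0.179128 = 0.716482
The terms with strong preparation present sum to 0.179128, so
  P(strong preparation | high score, easy paper) = 0.179128 / 0.716482 ≈ 0.250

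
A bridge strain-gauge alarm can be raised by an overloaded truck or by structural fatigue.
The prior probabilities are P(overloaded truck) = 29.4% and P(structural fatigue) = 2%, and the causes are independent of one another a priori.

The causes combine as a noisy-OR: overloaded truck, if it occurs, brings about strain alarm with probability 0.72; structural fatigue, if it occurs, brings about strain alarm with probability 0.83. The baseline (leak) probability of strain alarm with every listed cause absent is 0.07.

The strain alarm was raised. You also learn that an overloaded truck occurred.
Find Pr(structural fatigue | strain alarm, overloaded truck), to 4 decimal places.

Pr(structural fatigue | strain alarm, overloaded truck) ≈ 0.0257

Under noisy-OR, P(strain alarm | causes) = 1 − (1−0.07)·∏(1−qᵢ) over the active causes.
P(strain alarm | overloaded truck) = 0.7396*0.98 + 0.955732*0.02 = 0.724808 + 0.019115 = 0.743923
Restricting to configurations with structural fatigue present: 0.955732*0.02 = 0.019115.
So P(structural fatigue | strain alarm, overloaded truck) = 0.019115/0.743923 ≈ 0.0257.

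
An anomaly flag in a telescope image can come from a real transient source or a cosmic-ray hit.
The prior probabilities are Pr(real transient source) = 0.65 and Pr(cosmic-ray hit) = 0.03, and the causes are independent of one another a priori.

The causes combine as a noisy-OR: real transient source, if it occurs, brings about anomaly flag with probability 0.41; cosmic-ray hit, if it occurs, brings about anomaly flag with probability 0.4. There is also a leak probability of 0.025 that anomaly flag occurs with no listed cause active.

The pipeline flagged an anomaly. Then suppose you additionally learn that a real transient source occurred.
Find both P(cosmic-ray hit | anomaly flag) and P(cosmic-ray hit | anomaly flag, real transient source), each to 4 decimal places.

P(cosmic-ray hit | anomaly flag) ≈ 0.0584; P(cosmic-ray hit | anomaly flag, real transient source) ≈ 0.0455

Under noisy-OR, P(anomaly flag | causes) = 1 − (1−0.025)·∏(1−qᵢ) over the active causes.
Sum P(anomaly flag|·) weighted by the priors over the 4 (real transient source, cosmic-ray hit) configurations:
  P(anomaly flag) = 0.025·0.35·0.97 + 0.415·0.35·0.03 + 0.42475·0.65·0.97 + 0.65485·0.65·0.03
        = 0.008487 + 0.004357 + 0.267805 + 0.012770 = 0.293419
The terms with cosmic-ray hit present sum to 0.017127, so
  P(cosmic-ray hit | anomaly flag) = 0.017127 / 0.293419 ≈ 0.0584

Now also conditioning on real transient source=true:
P(anomaly flag | real transient source) = 0.42475×0.97 + 0.65485×0.03 = 0.412008 + 0.019645 = 0.431653
The cosmic-ray hit-present share is 0.65485×0.03 = 0.019645.
P(cosmic-ray hit | anomaly flag, real transient source) = 0.019645 / 0.431653 ≈ 0.0455
— real transient source explains away the evidence for cosmic-ray hit.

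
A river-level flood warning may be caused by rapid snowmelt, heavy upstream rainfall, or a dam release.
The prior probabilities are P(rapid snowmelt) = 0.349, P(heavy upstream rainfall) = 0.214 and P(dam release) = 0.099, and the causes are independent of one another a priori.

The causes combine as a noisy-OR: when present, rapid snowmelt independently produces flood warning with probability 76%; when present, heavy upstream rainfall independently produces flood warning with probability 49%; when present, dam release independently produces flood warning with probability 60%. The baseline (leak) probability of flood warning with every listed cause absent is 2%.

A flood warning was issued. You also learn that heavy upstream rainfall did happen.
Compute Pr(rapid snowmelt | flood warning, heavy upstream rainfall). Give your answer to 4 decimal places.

Under noisy-OR, P(flood warning | causes) = 1 − (1−0.02)·∏(1−qᵢ) over the active causes.
P(flood warning | heavy upstream rainfall) = 0.5002×0.651×0.901 + 0.80008×0.651×0.099 + 0.880048×0.349×0.901 + 0.952019×0.349×0.099 = 0.293393 + 0.051564 + 0.276730 + 0.032893 = 0.654580
Restricting to configurations with rapid snowmelt present: 0.276730 + 0.032893 = 0.309623.
P(rapid snowmelt | flood warning, heavy upstream rainfall) = 0.309623 / 0.654580 ≈ 0.4730

Pr(rapid snowmelt | flood warning, heavy upstream rainfall) ≈ 0.4730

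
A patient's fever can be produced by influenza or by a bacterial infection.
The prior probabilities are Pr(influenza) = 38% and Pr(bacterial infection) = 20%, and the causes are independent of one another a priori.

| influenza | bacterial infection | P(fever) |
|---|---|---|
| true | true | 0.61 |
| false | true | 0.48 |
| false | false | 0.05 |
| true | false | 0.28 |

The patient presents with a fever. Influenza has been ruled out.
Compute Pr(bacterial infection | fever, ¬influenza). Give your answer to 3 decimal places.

Pr(bacterial infection | fever, ¬influenza) ≈ 0.706

P(fever | ¬influenza) = 0.05×0.8 + 0.48×0.2 = 0.040000 + 0.096000 = 0.136000
The bacterial infection-present share is 0.48×0.2 = 0.096000.
Hence the posterior is 0.096000/0.136000 ≈ 0.706.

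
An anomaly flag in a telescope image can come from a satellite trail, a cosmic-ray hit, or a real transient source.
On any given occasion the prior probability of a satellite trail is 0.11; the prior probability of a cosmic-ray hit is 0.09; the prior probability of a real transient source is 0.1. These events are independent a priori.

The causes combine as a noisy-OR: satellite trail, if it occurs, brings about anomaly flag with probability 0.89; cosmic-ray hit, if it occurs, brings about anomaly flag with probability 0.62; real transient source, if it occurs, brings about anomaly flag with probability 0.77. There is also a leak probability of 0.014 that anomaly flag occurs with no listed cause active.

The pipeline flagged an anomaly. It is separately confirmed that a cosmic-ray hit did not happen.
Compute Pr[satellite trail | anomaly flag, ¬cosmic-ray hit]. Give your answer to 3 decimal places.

Pr[satellite trail | anomaly flag, ¬cosmic-ray hit] ≈ 0.553

Under noisy-OR, P(anomaly flag | causes) = 1 − (1−0.014)·∏(1−qᵢ) over the active causes.
Sum P(anomaly flag|·) weighted by the priors over the 4 (satellite trail, real transient source) configurations:
  P(anomaly flag | ¬cosmic-ray hit) = 0.014*0.89*0.9 + 0.77322*0.89*0.1 + 0.89154*0.11*0.9 + 0.975054*0.11*0.1
        = 0.011214 + 0.068817 + 0.088262 + 0.010726 = 0.179019
The terms with satellite trail present sum to 0.098988, so
  P(satellite trail | anomaly flag, ¬cosmic-ray hit) = 0.098988 / 0.179019 ≈ 0.553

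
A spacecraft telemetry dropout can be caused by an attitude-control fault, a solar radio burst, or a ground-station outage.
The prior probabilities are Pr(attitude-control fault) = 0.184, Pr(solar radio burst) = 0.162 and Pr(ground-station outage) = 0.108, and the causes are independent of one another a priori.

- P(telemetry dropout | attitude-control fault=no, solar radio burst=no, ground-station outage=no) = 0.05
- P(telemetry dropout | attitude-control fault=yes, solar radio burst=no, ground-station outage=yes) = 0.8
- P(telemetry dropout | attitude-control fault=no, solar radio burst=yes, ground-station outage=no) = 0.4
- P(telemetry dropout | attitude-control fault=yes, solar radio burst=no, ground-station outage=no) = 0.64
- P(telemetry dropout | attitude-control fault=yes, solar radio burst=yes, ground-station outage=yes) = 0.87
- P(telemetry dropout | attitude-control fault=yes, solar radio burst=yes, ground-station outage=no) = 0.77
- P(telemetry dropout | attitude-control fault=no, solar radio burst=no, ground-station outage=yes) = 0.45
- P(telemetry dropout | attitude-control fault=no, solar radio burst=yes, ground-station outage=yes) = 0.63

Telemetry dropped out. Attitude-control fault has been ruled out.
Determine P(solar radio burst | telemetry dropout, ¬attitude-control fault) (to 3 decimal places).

P(solar radio burst | telemetry dropout, ¬attitude-control fault) ≈ 0.468

Sum P(telemetry dropout|·) weighted by the priors over the 4 (solar radio burst, ground-station outage) configurations:
  P(telemetry dropout | ¬attitude-control fault) = 0.05*0.838*0.892 + 0.45*0.838*0.108 + 0.4*0.162*0.892 + 0.63*0.162*0.108
        = 0.037375 + 0.040727 + 0.057802 + 0.011022 = 0.146926
The terms with solar radio burst present sum to 0.068824, so
  P(solar radio burst | telemetry dropout, ¬attitude-control fault) = 0.068824 / 0.146926 ≈ 0.468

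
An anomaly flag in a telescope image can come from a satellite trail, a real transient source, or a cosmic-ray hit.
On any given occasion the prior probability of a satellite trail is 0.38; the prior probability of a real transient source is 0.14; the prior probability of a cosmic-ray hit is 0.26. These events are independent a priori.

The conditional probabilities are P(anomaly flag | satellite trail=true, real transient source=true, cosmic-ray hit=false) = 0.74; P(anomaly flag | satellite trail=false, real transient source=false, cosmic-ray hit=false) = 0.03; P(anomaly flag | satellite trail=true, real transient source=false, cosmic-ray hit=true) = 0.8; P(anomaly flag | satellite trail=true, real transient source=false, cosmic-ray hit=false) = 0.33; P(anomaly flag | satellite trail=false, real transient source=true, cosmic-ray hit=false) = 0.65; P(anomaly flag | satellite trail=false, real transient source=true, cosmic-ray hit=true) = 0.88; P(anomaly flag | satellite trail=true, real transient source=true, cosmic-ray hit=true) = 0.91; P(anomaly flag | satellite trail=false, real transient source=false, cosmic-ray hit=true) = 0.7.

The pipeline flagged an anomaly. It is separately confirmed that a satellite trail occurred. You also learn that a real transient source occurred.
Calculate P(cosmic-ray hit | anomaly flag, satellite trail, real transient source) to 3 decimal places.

Sum P(anomaly flag|·) weighted by the priors over both values of cosmic-ray hit:
  P(anomaly flag | satellite trail, real transient source) = 0.74*0.74 + 0.91*0.26
        = 0.547600 + 0.236600 = 0.784200
Keeping only the cosmic-ray hit-present terms gives 0.236600, so
  P(cosmic-ray hit | anomaly flag, satellite trail, real transient source) = 0.236600 / 0.784200 ≈ 0.302

P(cosmic-ray hit | anomaly flag, satellite trail, real transient source) ≈ 0.302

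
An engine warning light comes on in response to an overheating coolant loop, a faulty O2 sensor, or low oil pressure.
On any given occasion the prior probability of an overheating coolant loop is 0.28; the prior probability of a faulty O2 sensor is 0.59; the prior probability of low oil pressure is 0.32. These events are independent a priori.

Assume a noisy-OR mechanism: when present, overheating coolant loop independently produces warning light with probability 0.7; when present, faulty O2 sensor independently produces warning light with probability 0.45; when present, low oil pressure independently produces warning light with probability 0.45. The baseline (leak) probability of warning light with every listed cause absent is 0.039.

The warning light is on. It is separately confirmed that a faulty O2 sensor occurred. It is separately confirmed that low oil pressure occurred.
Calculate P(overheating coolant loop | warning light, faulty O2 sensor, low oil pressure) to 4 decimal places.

P(overheating coolant loop | warning light, faulty O2 sensor, low oil pressure) ≈ 0.3335

Under noisy-OR, P(warning light | causes) = 1 − (1−0.039)·∏(1−qᵢ) over the active causes.
Enumerate both values of overheating coolant loop and weight by the priors:
  P(warning light | faulty O2 sensor, low oil pressure) = 0.709297·0.72 + 0.912789·0.28
        = 0.510694 + 0.255581 = 0.766275
Keeping only the overheating coolant loop-present terms gives 0.255581, so
  P(overheating coolant loop | warning light, faulty O2 sensor, low oil pressure) = 0.255581 / 0.766275 ≈ 0.3335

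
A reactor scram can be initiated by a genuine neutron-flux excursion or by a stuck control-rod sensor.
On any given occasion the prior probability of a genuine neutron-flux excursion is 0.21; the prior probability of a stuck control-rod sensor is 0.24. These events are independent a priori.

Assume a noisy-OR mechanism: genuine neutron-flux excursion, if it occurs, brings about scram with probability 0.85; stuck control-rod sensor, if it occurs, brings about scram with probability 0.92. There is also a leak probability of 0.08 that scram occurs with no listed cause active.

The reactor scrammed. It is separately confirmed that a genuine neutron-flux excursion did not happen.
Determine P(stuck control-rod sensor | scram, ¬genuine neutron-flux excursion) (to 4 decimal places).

P(stuck control-rod sensor | scram, ¬genuine neutron-flux excursion) ≈ 0.7853

Under noisy-OR, P(scram | causes) = 1 − (1−0.08)·∏(1−qᵢ) over the active causes.
By total probability over both values of stuck control-rod sensor:
  P(scram | ¬genuine neutron-flux excursion) = 0.08×0.76 + 0.9264×0.24
        = 0.060800 + 0.222336 = 0.283136
Keeping only the stuck control-rod sensor-present terms gives 0.222336, so
  P(stuck control-rod sensor | scram, ¬genuine neutron-flux excursion) = 0.222336 / 0.283136 ≈ 0.7853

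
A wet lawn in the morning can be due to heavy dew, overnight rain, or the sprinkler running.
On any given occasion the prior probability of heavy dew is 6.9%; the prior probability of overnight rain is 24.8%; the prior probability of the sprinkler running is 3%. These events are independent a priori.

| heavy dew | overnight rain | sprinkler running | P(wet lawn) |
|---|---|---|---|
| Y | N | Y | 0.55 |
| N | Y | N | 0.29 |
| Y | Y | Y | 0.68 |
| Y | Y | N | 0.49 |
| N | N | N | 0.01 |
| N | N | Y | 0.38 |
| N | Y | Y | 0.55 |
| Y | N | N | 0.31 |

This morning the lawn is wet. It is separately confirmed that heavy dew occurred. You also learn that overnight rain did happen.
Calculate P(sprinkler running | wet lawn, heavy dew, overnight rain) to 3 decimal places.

Numerator (weight on configurations with sprinkler running): 0.68·0.03 = 0.020400
Normalizer over all consistent configurations: 0.49·0.97 + 0.68·0.03 = 0.495700
P(sprinkler running | wet lawn, heavy dew, overnight rain) = 0.020400/0.495700 ≈ 0.041

P(sprinkler running | wet lawn, heavy dew, overnight rain) ≈ 0.041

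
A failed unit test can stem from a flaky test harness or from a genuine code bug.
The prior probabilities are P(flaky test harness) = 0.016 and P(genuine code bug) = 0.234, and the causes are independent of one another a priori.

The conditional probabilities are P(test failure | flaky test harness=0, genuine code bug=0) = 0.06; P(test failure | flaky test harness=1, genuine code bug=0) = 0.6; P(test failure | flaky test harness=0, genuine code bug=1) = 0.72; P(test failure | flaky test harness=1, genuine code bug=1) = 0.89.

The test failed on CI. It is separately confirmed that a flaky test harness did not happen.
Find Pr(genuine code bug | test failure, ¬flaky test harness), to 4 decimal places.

Enumerate both values of genuine code bug and weight by the priors:
  P(test failure | ¬flaky test harness) = 0.06×0.766 + 0.72×0.234
        = 0.045960 + 0.168480 = 0.214440
The terms with genuine code bug present sum to 0.168480, so
  P(genuine code bug | test failure, ¬flaky test harness) = 0.168480 / 0.214440 ≈ 0.7857

Pr(genuine code bug | test failure, ¬flaky test harness) ≈ 0.7857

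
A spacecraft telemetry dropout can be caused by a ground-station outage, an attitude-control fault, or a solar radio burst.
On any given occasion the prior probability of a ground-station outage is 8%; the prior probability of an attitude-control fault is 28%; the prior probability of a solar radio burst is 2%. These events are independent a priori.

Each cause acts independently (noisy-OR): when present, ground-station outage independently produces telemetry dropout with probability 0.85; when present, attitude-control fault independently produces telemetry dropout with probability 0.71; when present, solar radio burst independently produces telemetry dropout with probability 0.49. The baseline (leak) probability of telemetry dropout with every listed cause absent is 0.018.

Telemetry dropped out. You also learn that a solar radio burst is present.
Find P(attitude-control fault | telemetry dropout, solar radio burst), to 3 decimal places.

Under noisy-OR, P(telemetry dropout | causes) = 1 − (1−0.018)·∏(1−qᵢ) over the active causes.
Numerator (weight on configurations with attitude-control fault): 0.220187 + 0.021912 = 0.242099
Normalizer over all consistent configurations: 0.49918*0.92*0.72 + 0.854762*0.92*0.28 + 0.924877*0.08*0.72 + 0.978214*0.08*0.28 = 0.626029
Posterior = 0.242099 / 0.626029 ≈ 0.387

P(attitude-control fault | telemetry dropout, solar radio burst) ≈ 0.387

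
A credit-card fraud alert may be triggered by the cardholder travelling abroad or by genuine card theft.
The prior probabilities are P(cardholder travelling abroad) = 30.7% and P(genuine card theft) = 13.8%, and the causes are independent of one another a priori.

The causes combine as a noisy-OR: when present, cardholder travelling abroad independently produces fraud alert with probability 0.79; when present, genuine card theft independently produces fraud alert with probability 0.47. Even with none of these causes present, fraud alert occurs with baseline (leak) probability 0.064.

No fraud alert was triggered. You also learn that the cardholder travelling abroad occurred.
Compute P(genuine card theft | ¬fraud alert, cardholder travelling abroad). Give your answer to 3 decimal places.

Under noisy-OR, P(fraud alert | causes) = 1 − (1−0.064)·∏(1−qᵢ) over the active causes.
P(¬fraud alert | cardholder travelling abroad) = 0.19656×0.862 + 0.104177×0.138 = 0.169435 + 0.014376 = 0.183811
The genuine card theft-present share is 0.104177×0.138 = 0.014376.
P(genuine card theft | ¬fraud alert, cardholder travelling abroad) = 0.014376 / 0.183811 ≈ 0.078

P(genuine card theft | ¬fraud alert, cardholder travelling abroad) ≈ 0.078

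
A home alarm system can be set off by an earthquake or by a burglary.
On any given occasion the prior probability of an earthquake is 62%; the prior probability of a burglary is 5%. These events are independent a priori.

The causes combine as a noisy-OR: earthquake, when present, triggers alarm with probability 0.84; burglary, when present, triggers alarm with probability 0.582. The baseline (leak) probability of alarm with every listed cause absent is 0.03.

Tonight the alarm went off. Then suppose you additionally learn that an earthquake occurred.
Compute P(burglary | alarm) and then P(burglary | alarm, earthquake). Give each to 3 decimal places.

Under noisy-OR, P(alarm | causes) = 1 − (1−0.03)·∏(1−qᵢ) over the active causes.
P(alarm) = 0.03·0.38·0.95 + 0.59454·0.38·0.05 + 0.8448·0.62·0.95 + 0.935126·0.62·0.05 = 0.010830 + 0.011296 + 0.497587 + 0.028989 = 0.548702
Of this, 0.040285 comes from 0.011296 + 0.028989 (the burglary=true cases).
So P(burglary | alarm) = 0.040285/0.548702 ≈ 0.073.

With the extra evidence:
By total probability over both values of burglary:
  P(alarm | earthquake) = 0.8448*0.95 + 0.935126*0.05
        = 0.802560 + 0.046756 = 0.849316
The terms with burglary present sum to 0.046756, so
  P(burglary | alarm, earthquake) = 0.046756 / 0.849316 ≈ 0.055
— earthquake explains away the evidence for burglary.

P(burglary | alarm) ≈ 0.073; P(burglary | alarm, earthquake) ≈ 0.055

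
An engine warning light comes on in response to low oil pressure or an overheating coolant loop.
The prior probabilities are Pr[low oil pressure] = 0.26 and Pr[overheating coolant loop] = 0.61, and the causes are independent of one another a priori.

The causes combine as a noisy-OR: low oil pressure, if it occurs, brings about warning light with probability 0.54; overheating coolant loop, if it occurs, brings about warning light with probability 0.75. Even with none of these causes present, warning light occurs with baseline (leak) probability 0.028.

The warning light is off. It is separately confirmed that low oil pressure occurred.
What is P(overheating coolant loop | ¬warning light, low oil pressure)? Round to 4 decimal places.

Under noisy-OR, P(warning light | causes) = 1 − (1−0.028)·∏(1−qᵢ) over the active causes.
P(¬warning light | low oil pressure) = 0.44712·0.39 + 0.11178·0.61 = 0.174377 + 0.068186 = 0.242563
The overheating coolant loop-present share is 0.11178·0.61 = 0.068186.
So P(overheating coolant loop | ¬warning light, low oil pressure) = 0.068186/0.242563 ≈ 0.2811.

P(overheating coolant loop | ¬warning light, low oil pressure) ≈ 0.2811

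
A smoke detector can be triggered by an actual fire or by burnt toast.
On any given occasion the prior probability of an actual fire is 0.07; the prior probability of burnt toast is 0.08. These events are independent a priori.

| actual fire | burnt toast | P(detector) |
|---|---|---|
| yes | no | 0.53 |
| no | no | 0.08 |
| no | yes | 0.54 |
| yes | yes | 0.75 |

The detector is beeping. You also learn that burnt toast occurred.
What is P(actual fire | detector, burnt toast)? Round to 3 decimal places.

P(detector | burnt toast) = 0.54·0.93 + 0.75·0.07 = 0.502200 + 0.052500 = 0.554700
The actual fire-present share is 0.75·0.07 = 0.052500.
P(actual fire | detector, burnt toast) = 0.052500 / 0.554700 ≈ 0.095

P(actual fire | detector, burnt toast) ≈ 0.095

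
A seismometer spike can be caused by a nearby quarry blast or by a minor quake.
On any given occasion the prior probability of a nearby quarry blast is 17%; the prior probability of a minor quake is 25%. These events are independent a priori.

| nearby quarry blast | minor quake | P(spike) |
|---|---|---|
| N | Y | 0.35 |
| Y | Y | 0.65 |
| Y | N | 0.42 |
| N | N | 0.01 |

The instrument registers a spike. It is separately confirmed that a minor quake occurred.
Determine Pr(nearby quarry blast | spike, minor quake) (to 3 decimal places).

Enumerate both values of nearby quarry blast and weight by the priors:
  P(spike | minor quake) = 0.35*0.83 + 0.65*0.17
        = 0.290500 + 0.110500 = 0.401000
Configurations with nearby quarry blast contribute 0.110500, so
  P(nearby quarry blast | spike, minor quake) = 0.110500 / 0.401000 ≈ 0.276

Pr(nearby quarry blast | spike, minor quake) ≈ 0.276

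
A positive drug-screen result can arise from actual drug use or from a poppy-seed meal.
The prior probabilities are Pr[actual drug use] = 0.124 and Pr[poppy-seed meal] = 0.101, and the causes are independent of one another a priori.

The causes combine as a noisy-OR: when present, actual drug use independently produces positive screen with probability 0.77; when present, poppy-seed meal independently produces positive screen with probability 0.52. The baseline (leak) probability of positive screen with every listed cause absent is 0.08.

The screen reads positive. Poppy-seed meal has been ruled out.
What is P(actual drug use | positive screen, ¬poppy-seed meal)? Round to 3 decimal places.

Under noisy-OR, P(positive screen | causes) = 1 − (1−0.08)·∏(1−qᵢ) over the active causes.
By total probability over both values of actual drug use:
  P(positive screen | ¬poppy-seed meal) = 0.08×0.876 + 0.7884×0.124
        = 0.070080 + 0.097762 = 0.167842
The terms with actual drug use present sum to 0.097762, so
  P(actual drug use | positive screen, ¬poppy-seed meal) = 0.097762 / 0.167842 ≈ 0.582

P(actual drug use | positive screen, ¬poppy-seed meal) ≈ 0.582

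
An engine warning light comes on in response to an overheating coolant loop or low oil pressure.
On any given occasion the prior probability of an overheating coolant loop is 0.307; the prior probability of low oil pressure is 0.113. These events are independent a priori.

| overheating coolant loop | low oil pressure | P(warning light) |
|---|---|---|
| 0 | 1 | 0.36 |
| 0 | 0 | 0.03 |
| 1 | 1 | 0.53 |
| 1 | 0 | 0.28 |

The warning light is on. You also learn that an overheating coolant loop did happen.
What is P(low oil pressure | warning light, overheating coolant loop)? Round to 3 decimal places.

For the numerator, keep only low oil pressure=true terms: 0.53·0.113 = 0.059890
The normalizing constant is 0.28·0.887 + 0.53·0.113 = 0.308250
Posterior = 0.059890 / 0.308250 ≈ 0.194

P(low oil pressure | warning light, overheating coolant loop) ≈ 0.194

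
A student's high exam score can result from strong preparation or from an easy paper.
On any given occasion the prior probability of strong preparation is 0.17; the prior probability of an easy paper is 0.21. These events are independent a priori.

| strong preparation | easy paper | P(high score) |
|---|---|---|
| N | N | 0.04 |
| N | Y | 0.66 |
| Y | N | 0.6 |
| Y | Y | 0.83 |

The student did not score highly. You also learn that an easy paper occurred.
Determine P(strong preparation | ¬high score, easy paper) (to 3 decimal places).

P(strong preparation | ¬high score, easy paper) ≈ 0.093

P(¬high score | easy paper) = 0.34×0.83 + 0.17×0.17 = 0.282200 + 0.028900 = 0.311100
Of this, 0.028900 comes from 0.17×0.17 (the strong preparation=true cases).
P(strong preparation | ¬high score, easy paper) = 0.028900 / 0.311100 ≈ 0.093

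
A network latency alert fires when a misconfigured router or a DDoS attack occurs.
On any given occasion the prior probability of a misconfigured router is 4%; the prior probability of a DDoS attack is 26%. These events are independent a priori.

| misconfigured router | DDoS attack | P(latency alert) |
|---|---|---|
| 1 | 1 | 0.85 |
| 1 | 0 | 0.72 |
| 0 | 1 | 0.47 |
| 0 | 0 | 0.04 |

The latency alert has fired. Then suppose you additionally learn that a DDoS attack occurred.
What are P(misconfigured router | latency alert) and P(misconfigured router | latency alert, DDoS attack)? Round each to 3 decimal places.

P(misconfigured router | latency alert) ≈ 0.171; P(misconfigured router | latency alert, DDoS attack) ≈ 0.070

P(latency alert) = 0.04·0.96·0.74 + 0.47·0.96·0.26 + 0.72·0.04·0.74 + 0.85·0.04·0.26 = 0.028416 + 0.117312 + 0.021312 + 0.008840 = 0.175880
The misconfigured router-present share is 0.021312 + 0.008840 = 0.030152.
So P(misconfigured router | latency alert) = 0.030152/0.175880 ≈ 0.171.

Now also conditioning on DDoS attack=true:
Numerator (weight on configurations with misconfigured router): 0.85×0.04 = 0.034000
Normalizer over all consistent configurations: 0.47×0.96 + 0.85×0.04 = 0.485200
P(misconfigured router | latency alert, DDoS attack) = 0.034000/0.485200 ≈ 0.070
Conditioning on DDoS attack lowers the posterior on misconfigured router: the classic explaining-away effect in a common-effect structure.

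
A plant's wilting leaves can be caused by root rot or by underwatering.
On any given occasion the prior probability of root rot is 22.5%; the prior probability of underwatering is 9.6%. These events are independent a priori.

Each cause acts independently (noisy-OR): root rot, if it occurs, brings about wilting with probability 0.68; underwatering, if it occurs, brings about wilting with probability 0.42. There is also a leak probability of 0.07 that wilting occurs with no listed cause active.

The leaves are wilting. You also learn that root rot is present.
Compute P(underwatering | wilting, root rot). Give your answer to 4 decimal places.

P(underwatering | wilting, root rot) ≈ 0.1112

Under noisy-OR, P(wilting | causes) = 1 − (1−0.07)·∏(1−qᵢ) over the active causes.
By total probability over both values of underwatering:
  P(wilting | root rot) = 0.7024·0.904 + 0.827392·0.096
        = 0.634970 + 0.079430 = 0.714400
Keeping only the underwatering-present terms gives 0.079430, so
  P(underwatering | wilting, root rot) = 0.079430 / 0.714400 ≈ 0.1112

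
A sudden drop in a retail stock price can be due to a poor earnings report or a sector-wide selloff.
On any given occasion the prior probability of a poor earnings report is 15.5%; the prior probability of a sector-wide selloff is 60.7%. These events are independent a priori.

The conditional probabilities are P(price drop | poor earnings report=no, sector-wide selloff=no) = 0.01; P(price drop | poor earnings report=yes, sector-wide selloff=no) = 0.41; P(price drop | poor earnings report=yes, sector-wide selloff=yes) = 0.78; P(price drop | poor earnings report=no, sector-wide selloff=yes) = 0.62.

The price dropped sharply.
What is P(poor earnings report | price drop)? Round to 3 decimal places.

P(poor earnings report | price drop) ≈ 0.234

P(price drop) = 0.01·0.845·0.393 + 0.62·0.845·0.607 + 0.41·0.155·0.393 + 0.78·0.155·0.607 = 0.003321 + 0.318007 + 0.024975 + 0.073386 = 0.419689
Of this, 0.098361 comes from 0.024975 + 0.073386 (the poor earnings report=true cases).
P(poor earnings report | price drop) = 0.098361 / 0.419689 ≈ 0.234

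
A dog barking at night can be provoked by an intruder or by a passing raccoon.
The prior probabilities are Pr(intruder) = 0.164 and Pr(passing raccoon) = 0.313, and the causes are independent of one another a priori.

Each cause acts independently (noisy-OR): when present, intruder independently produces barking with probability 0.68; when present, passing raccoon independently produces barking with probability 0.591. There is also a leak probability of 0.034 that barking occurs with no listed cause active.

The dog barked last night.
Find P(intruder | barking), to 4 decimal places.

P(intruder | barking) ≈ 0.4083

Under noisy-OR, P(barking | causes) = 1 − (1−0.034)·∏(1−qᵢ) over the active causes.
Numerator (weight on configurations with intruder): 0.077840 + 0.044842 = 0.122682
Denominator P(barking): 0.034·0.836·0.687 + 0.604906·0.836·0.313 + 0.69088·0.164·0.687 + 0.87357·0.164·0.313 = 0.300494
Posterior = 0.122682 / 0.300494 ≈ 0.4083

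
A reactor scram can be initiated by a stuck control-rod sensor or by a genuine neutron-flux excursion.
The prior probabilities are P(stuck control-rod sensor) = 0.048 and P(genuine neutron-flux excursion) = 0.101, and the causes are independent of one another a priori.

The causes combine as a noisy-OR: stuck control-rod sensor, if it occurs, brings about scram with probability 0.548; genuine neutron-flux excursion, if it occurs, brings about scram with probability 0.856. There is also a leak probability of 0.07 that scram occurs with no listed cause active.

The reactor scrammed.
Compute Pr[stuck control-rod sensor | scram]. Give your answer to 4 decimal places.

Under noisy-OR, P(scram | causes) = 1 − (1−0.07)·∏(1−qᵢ) over the active causes.
P(scram) = 0.07·0.952·0.899 + 0.86608·0.952·0.101 + 0.57964·0.048·0.899 + 0.939468·0.048·0.101 = 0.059909 + 0.083275 + 0.025013 + 0.004555 = 0.172752
Restricting to configurations with stuck control-rod sensor present: 0.025013 + 0.004555 = 0.029568.
Hence the posterior is 0.029568/0.172752 ≈ 0.1712.

Pr[stuck control-rod sensor | scram] ≈ 0.1712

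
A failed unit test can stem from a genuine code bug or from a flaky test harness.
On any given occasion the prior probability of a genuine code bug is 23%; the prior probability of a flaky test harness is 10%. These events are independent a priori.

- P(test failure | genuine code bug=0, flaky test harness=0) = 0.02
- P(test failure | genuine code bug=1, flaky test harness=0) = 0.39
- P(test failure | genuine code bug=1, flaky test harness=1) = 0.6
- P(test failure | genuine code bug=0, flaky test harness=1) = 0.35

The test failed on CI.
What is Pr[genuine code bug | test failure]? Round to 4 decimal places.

Sum P(test failure|·) weighted by the priors over the 4 (genuine code bug, flaky test harness) configurations:
  P(test failure) = 0.02·0.77·0.9 + 0.35·0.77·0.1 + 0.39·0.23·0.9 + 0.6·0.23·0.1
        = 0.013860 + 0.026950 + 0.080730 + 0.013800 = 0.135340
Keeping only the genuine code bug-present terms gives 0.094530, so
  P(genuine code bug | test failure) = 0.094530 / 0.135340 ≈ 0.6985

Pr[genuine code bug | test failure] ≈ 0.6985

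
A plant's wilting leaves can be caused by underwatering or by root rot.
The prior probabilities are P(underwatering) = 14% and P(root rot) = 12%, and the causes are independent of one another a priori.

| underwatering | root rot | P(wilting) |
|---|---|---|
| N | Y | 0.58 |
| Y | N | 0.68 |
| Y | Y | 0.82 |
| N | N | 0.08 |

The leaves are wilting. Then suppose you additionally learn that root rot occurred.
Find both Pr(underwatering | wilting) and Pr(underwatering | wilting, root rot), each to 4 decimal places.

Pr(underwatering | wilting) ≈ 0.4476; Pr(underwatering | wilting, root rot) ≈ 0.1871

Enumerate the 4 (underwatering, root rot) configurations and weight by the priors:
  P(wilting) = 0.08×0.86×0.88 + 0.58×0.86×0.12 + 0.68×0.14×0.88 + 0.82×0.14×0.12
        = 0.060544 + 0.059856 + 0.083776 + 0.013776 = 0.217952
Keeping only the underwatering-present terms gives 0.097552, so
  P(underwatering | wilting) = 0.097552 / 0.217952 ≈ 0.4476

With the extra evidence:
P(wilting | root rot) = 0.58*0.86 + 0.82*0.14 = 0.498800 + 0.114800 = 0.613600
Of this, 0.114800 comes from 0.82*0.14 (the underwatering=true cases).
Hence the posterior is 0.114800/0.613600 ≈ 0.1871.
The drop from 0.4476 to 0.1871 is the explaining-away (discounting) effect.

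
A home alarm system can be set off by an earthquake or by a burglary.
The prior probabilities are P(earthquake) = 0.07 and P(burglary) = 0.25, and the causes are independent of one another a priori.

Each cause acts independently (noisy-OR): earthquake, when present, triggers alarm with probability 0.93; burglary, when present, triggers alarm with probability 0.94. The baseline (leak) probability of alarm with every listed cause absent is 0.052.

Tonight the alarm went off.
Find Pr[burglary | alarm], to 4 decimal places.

Under noisy-OR, P(alarm | causes) = 1 − (1−0.052)·∏(1−qᵢ) over the active causes.
P(alarm) = 0.052·0.93·0.75 + 0.94312·0.93·0.25 + 0.93364·0.07·0.75 + 0.996018·0.07·0.25 = 0.036270 + 0.219275 + 0.049016 + 0.017430 = 0.321991
Restricting to configurations with burglary present: 0.219275 + 0.017430 = 0.236705.
P(burglary | alarm) = 0.236705 / 0.321991 ≈ 0.7351

Pr[burglary | alarm] ≈ 0.7351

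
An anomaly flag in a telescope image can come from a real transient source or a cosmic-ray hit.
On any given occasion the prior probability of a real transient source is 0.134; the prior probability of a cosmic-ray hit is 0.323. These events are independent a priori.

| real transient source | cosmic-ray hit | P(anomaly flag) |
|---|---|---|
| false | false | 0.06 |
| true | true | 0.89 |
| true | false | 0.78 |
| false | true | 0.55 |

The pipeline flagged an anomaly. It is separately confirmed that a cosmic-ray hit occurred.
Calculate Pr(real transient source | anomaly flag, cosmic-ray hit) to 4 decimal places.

Pr(real transient source | anomaly flag, cosmic-ray hit) ≈ 0.2002

Numerator (weight on configurations with real transient source): 0.89×0.134 = 0.119260
The normalizing constant is 0.55×0.866 + 0.89×0.134 = 0.595560
Posterior = 0.119260 / 0.595560 ≈ 0.2002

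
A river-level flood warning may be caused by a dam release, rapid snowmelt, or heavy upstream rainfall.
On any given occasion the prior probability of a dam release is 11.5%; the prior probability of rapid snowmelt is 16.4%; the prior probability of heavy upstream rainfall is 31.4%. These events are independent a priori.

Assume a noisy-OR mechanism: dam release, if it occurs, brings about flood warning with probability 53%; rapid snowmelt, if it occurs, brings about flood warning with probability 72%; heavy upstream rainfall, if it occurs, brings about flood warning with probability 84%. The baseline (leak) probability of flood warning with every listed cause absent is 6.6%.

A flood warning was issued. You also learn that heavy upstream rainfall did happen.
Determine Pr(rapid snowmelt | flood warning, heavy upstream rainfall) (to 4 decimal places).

Under noisy-OR, P(flood warning | causes) = 1 − (1−0.066)·∏(1−qᵢ) over the active causes.
P(flood warning | heavy upstream rainfall) = 0.85056·0.885·0.836 + 0.958157·0.885·0.164 + 0.929763·0.115·0.836 + 0.980334·0.115·0.164 = 0.629295 + 0.139067 + 0.089387 + 0.018489 = 0.876238
The rapid snowmelt-present share is 0.139067 + 0.018489 = 0.157556.
Hence the posterior is 0.157556/0.876238 ≈ 0.1798.

Pr(rapid snowmelt | flood warning, heavy upstream rainfall) ≈ 0.1798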